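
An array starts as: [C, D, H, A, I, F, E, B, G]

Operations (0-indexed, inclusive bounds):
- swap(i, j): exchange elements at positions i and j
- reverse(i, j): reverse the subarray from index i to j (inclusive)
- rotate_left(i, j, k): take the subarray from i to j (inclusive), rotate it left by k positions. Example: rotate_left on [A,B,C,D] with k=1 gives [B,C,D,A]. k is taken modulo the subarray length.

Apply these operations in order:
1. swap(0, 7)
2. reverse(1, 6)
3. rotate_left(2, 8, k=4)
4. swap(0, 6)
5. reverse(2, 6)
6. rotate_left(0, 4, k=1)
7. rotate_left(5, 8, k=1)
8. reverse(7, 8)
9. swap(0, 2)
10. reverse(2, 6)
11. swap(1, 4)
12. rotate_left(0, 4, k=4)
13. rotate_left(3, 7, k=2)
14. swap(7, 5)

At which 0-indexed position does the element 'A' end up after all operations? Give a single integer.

After 1 (swap(0, 7)): [B, D, H, A, I, F, E, C, G]
After 2 (reverse(1, 6)): [B, E, F, I, A, H, D, C, G]
After 3 (rotate_left(2, 8, k=4)): [B, E, D, C, G, F, I, A, H]
After 4 (swap(0, 6)): [I, E, D, C, G, F, B, A, H]
After 5 (reverse(2, 6)): [I, E, B, F, G, C, D, A, H]
After 6 (rotate_left(0, 4, k=1)): [E, B, F, G, I, C, D, A, H]
After 7 (rotate_left(5, 8, k=1)): [E, B, F, G, I, D, A, H, C]
After 8 (reverse(7, 8)): [E, B, F, G, I, D, A, C, H]
After 9 (swap(0, 2)): [F, B, E, G, I, D, A, C, H]
After 10 (reverse(2, 6)): [F, B, A, D, I, G, E, C, H]
After 11 (swap(1, 4)): [F, I, A, D, B, G, E, C, H]
After 12 (rotate_left(0, 4, k=4)): [B, F, I, A, D, G, E, C, H]
After 13 (rotate_left(3, 7, k=2)): [B, F, I, G, E, C, A, D, H]
After 14 (swap(7, 5)): [B, F, I, G, E, D, A, C, H]

Answer: 6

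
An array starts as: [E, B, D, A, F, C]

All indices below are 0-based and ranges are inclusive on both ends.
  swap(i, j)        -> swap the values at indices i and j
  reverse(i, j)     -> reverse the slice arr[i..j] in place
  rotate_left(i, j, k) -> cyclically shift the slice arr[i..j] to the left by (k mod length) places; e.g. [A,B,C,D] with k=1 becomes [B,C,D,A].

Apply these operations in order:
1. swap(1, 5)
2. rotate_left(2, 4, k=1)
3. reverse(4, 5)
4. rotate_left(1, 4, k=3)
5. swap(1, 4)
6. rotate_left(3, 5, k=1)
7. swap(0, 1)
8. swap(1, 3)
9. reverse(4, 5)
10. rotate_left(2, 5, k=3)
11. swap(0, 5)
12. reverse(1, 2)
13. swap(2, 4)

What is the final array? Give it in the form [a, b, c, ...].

Answer: [A, D, E, C, B, F]

Derivation:
After 1 (swap(1, 5)): [E, C, D, A, F, B]
After 2 (rotate_left(2, 4, k=1)): [E, C, A, F, D, B]
After 3 (reverse(4, 5)): [E, C, A, F, B, D]
After 4 (rotate_left(1, 4, k=3)): [E, B, C, A, F, D]
After 5 (swap(1, 4)): [E, F, C, A, B, D]
After 6 (rotate_left(3, 5, k=1)): [E, F, C, B, D, A]
After 7 (swap(0, 1)): [F, E, C, B, D, A]
After 8 (swap(1, 3)): [F, B, C, E, D, A]
After 9 (reverse(4, 5)): [F, B, C, E, A, D]
After 10 (rotate_left(2, 5, k=3)): [F, B, D, C, E, A]
After 11 (swap(0, 5)): [A, B, D, C, E, F]
After 12 (reverse(1, 2)): [A, D, B, C, E, F]
After 13 (swap(2, 4)): [A, D, E, C, B, F]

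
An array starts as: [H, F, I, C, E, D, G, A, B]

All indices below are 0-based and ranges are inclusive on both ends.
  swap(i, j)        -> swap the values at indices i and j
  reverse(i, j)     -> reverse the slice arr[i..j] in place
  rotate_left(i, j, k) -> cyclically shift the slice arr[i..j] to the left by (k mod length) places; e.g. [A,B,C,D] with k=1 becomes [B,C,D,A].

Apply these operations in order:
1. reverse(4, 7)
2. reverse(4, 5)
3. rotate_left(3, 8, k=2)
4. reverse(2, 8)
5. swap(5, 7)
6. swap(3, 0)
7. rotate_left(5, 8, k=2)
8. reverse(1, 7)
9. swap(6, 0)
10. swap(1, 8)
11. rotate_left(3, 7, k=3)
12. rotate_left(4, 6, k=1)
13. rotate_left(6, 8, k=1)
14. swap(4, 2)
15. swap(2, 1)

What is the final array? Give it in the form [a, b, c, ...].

Answer: [G, E, D, C, I, B, H, A, F]

Derivation:
After 1 (reverse(4, 7)): [H, F, I, C, A, G, D, E, B]
After 2 (reverse(4, 5)): [H, F, I, C, G, A, D, E, B]
After 3 (rotate_left(3, 8, k=2)): [H, F, I, A, D, E, B, C, G]
After 4 (reverse(2, 8)): [H, F, G, C, B, E, D, A, I]
After 5 (swap(5, 7)): [H, F, G, C, B, A, D, E, I]
After 6 (swap(3, 0)): [C, F, G, H, B, A, D, E, I]
After 7 (rotate_left(5, 8, k=2)): [C, F, G, H, B, E, I, A, D]
After 8 (reverse(1, 7)): [C, A, I, E, B, H, G, F, D]
After 9 (swap(6, 0)): [G, A, I, E, B, H, C, F, D]
After 10 (swap(1, 8)): [G, D, I, E, B, H, C, F, A]
After 11 (rotate_left(3, 7, k=3)): [G, D, I, C, F, E, B, H, A]
After 12 (rotate_left(4, 6, k=1)): [G, D, I, C, E, B, F, H, A]
After 13 (rotate_left(6, 8, k=1)): [G, D, I, C, E, B, H, A, F]
After 14 (swap(4, 2)): [G, D, E, C, I, B, H, A, F]
After 15 (swap(2, 1)): [G, E, D, C, I, B, H, A, F]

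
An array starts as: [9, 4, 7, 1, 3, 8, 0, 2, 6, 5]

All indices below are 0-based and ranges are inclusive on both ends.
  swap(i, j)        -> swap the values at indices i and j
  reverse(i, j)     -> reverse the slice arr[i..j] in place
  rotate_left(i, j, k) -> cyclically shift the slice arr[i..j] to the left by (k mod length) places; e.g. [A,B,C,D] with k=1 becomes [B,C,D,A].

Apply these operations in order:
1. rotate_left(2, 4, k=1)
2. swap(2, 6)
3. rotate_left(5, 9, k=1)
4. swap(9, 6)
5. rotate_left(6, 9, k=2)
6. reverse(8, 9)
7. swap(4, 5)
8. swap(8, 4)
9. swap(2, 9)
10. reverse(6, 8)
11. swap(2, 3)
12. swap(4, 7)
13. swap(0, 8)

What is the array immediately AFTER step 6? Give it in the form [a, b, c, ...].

After 1 (rotate_left(2, 4, k=1)): [9, 4, 1, 3, 7, 8, 0, 2, 6, 5]
After 2 (swap(2, 6)): [9, 4, 0, 3, 7, 8, 1, 2, 6, 5]
After 3 (rotate_left(5, 9, k=1)): [9, 4, 0, 3, 7, 1, 2, 6, 5, 8]
After 4 (swap(9, 6)): [9, 4, 0, 3, 7, 1, 8, 6, 5, 2]
After 5 (rotate_left(6, 9, k=2)): [9, 4, 0, 3, 7, 1, 5, 2, 8, 6]
After 6 (reverse(8, 9)): [9, 4, 0, 3, 7, 1, 5, 2, 6, 8]

Answer: [9, 4, 0, 3, 7, 1, 5, 2, 6, 8]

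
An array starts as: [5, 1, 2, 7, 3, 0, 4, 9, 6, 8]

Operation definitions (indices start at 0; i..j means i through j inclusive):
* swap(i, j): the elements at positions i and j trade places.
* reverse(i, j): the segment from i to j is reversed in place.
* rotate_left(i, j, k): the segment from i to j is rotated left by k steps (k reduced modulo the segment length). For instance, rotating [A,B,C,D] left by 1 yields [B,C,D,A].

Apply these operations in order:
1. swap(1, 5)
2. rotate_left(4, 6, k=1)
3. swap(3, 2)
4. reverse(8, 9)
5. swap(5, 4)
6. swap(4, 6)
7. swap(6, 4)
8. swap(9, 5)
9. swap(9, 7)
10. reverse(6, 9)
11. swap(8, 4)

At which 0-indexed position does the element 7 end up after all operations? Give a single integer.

Answer: 2

Derivation:
After 1 (swap(1, 5)): [5, 0, 2, 7, 3, 1, 4, 9, 6, 8]
After 2 (rotate_left(4, 6, k=1)): [5, 0, 2, 7, 1, 4, 3, 9, 6, 8]
After 3 (swap(3, 2)): [5, 0, 7, 2, 1, 4, 3, 9, 6, 8]
After 4 (reverse(8, 9)): [5, 0, 7, 2, 1, 4, 3, 9, 8, 6]
After 5 (swap(5, 4)): [5, 0, 7, 2, 4, 1, 3, 9, 8, 6]
After 6 (swap(4, 6)): [5, 0, 7, 2, 3, 1, 4, 9, 8, 6]
After 7 (swap(6, 4)): [5, 0, 7, 2, 4, 1, 3, 9, 8, 6]
After 8 (swap(9, 5)): [5, 0, 7, 2, 4, 6, 3, 9, 8, 1]
After 9 (swap(9, 7)): [5, 0, 7, 2, 4, 6, 3, 1, 8, 9]
After 10 (reverse(6, 9)): [5, 0, 7, 2, 4, 6, 9, 8, 1, 3]
After 11 (swap(8, 4)): [5, 0, 7, 2, 1, 6, 9, 8, 4, 3]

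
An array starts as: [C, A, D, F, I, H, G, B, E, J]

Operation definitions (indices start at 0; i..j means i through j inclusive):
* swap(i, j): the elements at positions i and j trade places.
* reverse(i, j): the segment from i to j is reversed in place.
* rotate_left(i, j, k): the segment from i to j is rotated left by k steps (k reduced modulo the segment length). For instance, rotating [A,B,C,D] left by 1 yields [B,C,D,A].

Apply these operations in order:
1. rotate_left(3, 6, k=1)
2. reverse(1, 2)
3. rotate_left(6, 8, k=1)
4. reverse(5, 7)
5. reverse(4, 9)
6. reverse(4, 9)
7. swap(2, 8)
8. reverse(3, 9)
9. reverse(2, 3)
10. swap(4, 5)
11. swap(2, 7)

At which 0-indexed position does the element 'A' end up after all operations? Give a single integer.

Answer: 5

Derivation:
After 1 (rotate_left(3, 6, k=1)): [C, A, D, I, H, G, F, B, E, J]
After 2 (reverse(1, 2)): [C, D, A, I, H, G, F, B, E, J]
After 3 (rotate_left(6, 8, k=1)): [C, D, A, I, H, G, B, E, F, J]
After 4 (reverse(5, 7)): [C, D, A, I, H, E, B, G, F, J]
After 5 (reverse(4, 9)): [C, D, A, I, J, F, G, B, E, H]
After 6 (reverse(4, 9)): [C, D, A, I, H, E, B, G, F, J]
After 7 (swap(2, 8)): [C, D, F, I, H, E, B, G, A, J]
After 8 (reverse(3, 9)): [C, D, F, J, A, G, B, E, H, I]
After 9 (reverse(2, 3)): [C, D, J, F, A, G, B, E, H, I]
After 10 (swap(4, 5)): [C, D, J, F, G, A, B, E, H, I]
After 11 (swap(2, 7)): [C, D, E, F, G, A, B, J, H, I]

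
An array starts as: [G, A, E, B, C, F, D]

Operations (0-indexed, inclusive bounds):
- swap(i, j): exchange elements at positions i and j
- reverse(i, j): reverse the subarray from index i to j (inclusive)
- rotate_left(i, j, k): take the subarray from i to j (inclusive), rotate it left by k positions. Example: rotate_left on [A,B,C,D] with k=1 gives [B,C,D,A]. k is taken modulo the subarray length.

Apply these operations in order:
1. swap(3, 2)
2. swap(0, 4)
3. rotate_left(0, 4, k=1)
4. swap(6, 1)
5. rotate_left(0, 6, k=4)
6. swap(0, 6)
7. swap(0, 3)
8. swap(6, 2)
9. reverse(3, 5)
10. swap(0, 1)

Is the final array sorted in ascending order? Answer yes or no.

Answer: no

Derivation:
After 1 (swap(3, 2)): [G, A, B, E, C, F, D]
After 2 (swap(0, 4)): [C, A, B, E, G, F, D]
After 3 (rotate_left(0, 4, k=1)): [A, B, E, G, C, F, D]
After 4 (swap(6, 1)): [A, D, E, G, C, F, B]
After 5 (rotate_left(0, 6, k=4)): [C, F, B, A, D, E, G]
After 6 (swap(0, 6)): [G, F, B, A, D, E, C]
After 7 (swap(0, 3)): [A, F, B, G, D, E, C]
After 8 (swap(6, 2)): [A, F, C, G, D, E, B]
After 9 (reverse(3, 5)): [A, F, C, E, D, G, B]
After 10 (swap(0, 1)): [F, A, C, E, D, G, B]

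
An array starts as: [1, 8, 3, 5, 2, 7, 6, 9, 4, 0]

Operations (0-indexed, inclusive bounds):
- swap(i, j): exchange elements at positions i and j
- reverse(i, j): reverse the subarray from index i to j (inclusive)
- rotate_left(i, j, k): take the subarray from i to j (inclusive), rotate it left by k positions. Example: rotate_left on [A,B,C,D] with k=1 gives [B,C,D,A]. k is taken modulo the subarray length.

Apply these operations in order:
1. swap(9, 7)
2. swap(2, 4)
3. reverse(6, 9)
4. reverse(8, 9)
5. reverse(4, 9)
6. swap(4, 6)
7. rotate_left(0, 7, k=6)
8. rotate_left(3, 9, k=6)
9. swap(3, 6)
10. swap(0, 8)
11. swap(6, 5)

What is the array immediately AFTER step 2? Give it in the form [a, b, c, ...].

Answer: [1, 8, 2, 5, 3, 7, 6, 0, 4, 9]

Derivation:
After 1 (swap(9, 7)): [1, 8, 3, 5, 2, 7, 6, 0, 4, 9]
After 2 (swap(2, 4)): [1, 8, 2, 5, 3, 7, 6, 0, 4, 9]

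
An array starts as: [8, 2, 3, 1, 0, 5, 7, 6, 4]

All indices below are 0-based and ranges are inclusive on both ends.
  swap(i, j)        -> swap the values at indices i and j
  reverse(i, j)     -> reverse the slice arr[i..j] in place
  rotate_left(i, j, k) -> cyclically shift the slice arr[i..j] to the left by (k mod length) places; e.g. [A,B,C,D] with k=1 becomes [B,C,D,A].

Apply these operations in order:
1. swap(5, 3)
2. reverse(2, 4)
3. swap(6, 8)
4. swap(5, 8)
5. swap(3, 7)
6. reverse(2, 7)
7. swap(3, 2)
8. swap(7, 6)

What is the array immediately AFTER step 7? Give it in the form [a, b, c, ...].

After 1 (swap(5, 3)): [8, 2, 3, 5, 0, 1, 7, 6, 4]
After 2 (reverse(2, 4)): [8, 2, 0, 5, 3, 1, 7, 6, 4]
After 3 (swap(6, 8)): [8, 2, 0, 5, 3, 1, 4, 6, 7]
After 4 (swap(5, 8)): [8, 2, 0, 5, 3, 7, 4, 6, 1]
After 5 (swap(3, 7)): [8, 2, 0, 6, 3, 7, 4, 5, 1]
After 6 (reverse(2, 7)): [8, 2, 5, 4, 7, 3, 6, 0, 1]
After 7 (swap(3, 2)): [8, 2, 4, 5, 7, 3, 6, 0, 1]

Answer: [8, 2, 4, 5, 7, 3, 6, 0, 1]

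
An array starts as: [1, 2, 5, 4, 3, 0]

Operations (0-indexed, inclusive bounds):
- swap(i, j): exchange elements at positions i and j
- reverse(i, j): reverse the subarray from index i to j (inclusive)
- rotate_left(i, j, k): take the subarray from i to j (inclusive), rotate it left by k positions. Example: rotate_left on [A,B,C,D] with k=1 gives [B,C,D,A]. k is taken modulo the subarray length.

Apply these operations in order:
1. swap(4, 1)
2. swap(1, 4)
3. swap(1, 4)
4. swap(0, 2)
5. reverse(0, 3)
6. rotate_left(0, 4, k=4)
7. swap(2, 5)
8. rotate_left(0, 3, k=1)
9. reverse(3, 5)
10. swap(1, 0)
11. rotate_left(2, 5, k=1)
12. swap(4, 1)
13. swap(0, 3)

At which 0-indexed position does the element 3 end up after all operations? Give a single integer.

Answer: 5

Derivation:
After 1 (swap(4, 1)): [1, 3, 5, 4, 2, 0]
After 2 (swap(1, 4)): [1, 2, 5, 4, 3, 0]
After 3 (swap(1, 4)): [1, 3, 5, 4, 2, 0]
After 4 (swap(0, 2)): [5, 3, 1, 4, 2, 0]
After 5 (reverse(0, 3)): [4, 1, 3, 5, 2, 0]
After 6 (rotate_left(0, 4, k=4)): [2, 4, 1, 3, 5, 0]
After 7 (swap(2, 5)): [2, 4, 0, 3, 5, 1]
After 8 (rotate_left(0, 3, k=1)): [4, 0, 3, 2, 5, 1]
After 9 (reverse(3, 5)): [4, 0, 3, 1, 5, 2]
After 10 (swap(1, 0)): [0, 4, 3, 1, 5, 2]
After 11 (rotate_left(2, 5, k=1)): [0, 4, 1, 5, 2, 3]
After 12 (swap(4, 1)): [0, 2, 1, 5, 4, 3]
After 13 (swap(0, 3)): [5, 2, 1, 0, 4, 3]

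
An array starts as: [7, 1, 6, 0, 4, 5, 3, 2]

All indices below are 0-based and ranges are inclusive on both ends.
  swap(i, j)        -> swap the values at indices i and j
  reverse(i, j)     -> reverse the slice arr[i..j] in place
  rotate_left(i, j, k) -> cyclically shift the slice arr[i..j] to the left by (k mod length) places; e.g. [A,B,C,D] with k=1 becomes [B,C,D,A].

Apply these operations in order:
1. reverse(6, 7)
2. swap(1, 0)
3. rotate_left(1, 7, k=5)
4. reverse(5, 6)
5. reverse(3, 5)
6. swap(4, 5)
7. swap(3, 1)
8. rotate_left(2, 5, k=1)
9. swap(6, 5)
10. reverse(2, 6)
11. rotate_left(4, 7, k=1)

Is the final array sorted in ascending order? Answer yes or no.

Answer: no

Derivation:
After 1 (reverse(6, 7)): [7, 1, 6, 0, 4, 5, 2, 3]
After 2 (swap(1, 0)): [1, 7, 6, 0, 4, 5, 2, 3]
After 3 (rotate_left(1, 7, k=5)): [1, 2, 3, 7, 6, 0, 4, 5]
After 4 (reverse(5, 6)): [1, 2, 3, 7, 6, 4, 0, 5]
After 5 (reverse(3, 5)): [1, 2, 3, 4, 6, 7, 0, 5]
After 6 (swap(4, 5)): [1, 2, 3, 4, 7, 6, 0, 5]
After 7 (swap(3, 1)): [1, 4, 3, 2, 7, 6, 0, 5]
After 8 (rotate_left(2, 5, k=1)): [1, 4, 2, 7, 6, 3, 0, 5]
After 9 (swap(6, 5)): [1, 4, 2, 7, 6, 0, 3, 5]
After 10 (reverse(2, 6)): [1, 4, 3, 0, 6, 7, 2, 5]
After 11 (rotate_left(4, 7, k=1)): [1, 4, 3, 0, 7, 2, 5, 6]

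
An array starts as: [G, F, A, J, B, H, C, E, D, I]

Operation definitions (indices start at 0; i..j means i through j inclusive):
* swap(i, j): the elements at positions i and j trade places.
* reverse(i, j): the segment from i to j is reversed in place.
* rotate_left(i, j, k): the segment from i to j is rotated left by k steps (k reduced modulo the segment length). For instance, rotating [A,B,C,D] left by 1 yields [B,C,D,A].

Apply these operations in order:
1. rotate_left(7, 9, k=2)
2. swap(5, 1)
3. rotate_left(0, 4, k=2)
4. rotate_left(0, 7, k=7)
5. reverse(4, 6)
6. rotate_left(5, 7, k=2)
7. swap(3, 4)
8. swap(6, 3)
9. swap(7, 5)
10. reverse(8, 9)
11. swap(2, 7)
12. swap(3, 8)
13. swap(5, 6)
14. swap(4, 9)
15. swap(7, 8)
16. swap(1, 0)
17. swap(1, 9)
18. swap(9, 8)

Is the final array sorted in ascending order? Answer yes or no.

Answer: yes

Derivation:
After 1 (rotate_left(7, 9, k=2)): [G, F, A, J, B, H, C, I, E, D]
After 2 (swap(5, 1)): [G, H, A, J, B, F, C, I, E, D]
After 3 (rotate_left(0, 4, k=2)): [A, J, B, G, H, F, C, I, E, D]
After 4 (rotate_left(0, 7, k=7)): [I, A, J, B, G, H, F, C, E, D]
After 5 (reverse(4, 6)): [I, A, J, B, F, H, G, C, E, D]
After 6 (rotate_left(5, 7, k=2)): [I, A, J, B, F, C, H, G, E, D]
After 7 (swap(3, 4)): [I, A, J, F, B, C, H, G, E, D]
After 8 (swap(6, 3)): [I, A, J, H, B, C, F, G, E, D]
After 9 (swap(7, 5)): [I, A, J, H, B, G, F, C, E, D]
After 10 (reverse(8, 9)): [I, A, J, H, B, G, F, C, D, E]
After 11 (swap(2, 7)): [I, A, C, H, B, G, F, J, D, E]
After 12 (swap(3, 8)): [I, A, C, D, B, G, F, J, H, E]
After 13 (swap(5, 6)): [I, A, C, D, B, F, G, J, H, E]
After 14 (swap(4, 9)): [I, A, C, D, E, F, G, J, H, B]
After 15 (swap(7, 8)): [I, A, C, D, E, F, G, H, J, B]
After 16 (swap(1, 0)): [A, I, C, D, E, F, G, H, J, B]
After 17 (swap(1, 9)): [A, B, C, D, E, F, G, H, J, I]
After 18 (swap(9, 8)): [A, B, C, D, E, F, G, H, I, J]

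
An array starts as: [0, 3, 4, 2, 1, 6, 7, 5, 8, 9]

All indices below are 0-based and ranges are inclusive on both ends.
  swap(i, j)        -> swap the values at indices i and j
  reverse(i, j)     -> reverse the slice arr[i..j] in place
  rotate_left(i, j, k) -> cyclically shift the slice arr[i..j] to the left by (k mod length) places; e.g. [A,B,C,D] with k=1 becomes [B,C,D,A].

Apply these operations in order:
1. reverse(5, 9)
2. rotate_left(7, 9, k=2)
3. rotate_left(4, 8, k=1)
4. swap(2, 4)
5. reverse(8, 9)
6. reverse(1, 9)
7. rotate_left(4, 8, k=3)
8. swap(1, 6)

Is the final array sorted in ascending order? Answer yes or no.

After 1 (reverse(5, 9)): [0, 3, 4, 2, 1, 9, 8, 5, 7, 6]
After 2 (rotate_left(7, 9, k=2)): [0, 3, 4, 2, 1, 9, 8, 6, 5, 7]
After 3 (rotate_left(4, 8, k=1)): [0, 3, 4, 2, 9, 8, 6, 5, 1, 7]
After 4 (swap(2, 4)): [0, 3, 9, 2, 4, 8, 6, 5, 1, 7]
After 5 (reverse(8, 9)): [0, 3, 9, 2, 4, 8, 6, 5, 7, 1]
After 6 (reverse(1, 9)): [0, 1, 7, 5, 6, 8, 4, 2, 9, 3]
After 7 (rotate_left(4, 8, k=3)): [0, 1, 7, 5, 2, 9, 6, 8, 4, 3]
After 8 (swap(1, 6)): [0, 6, 7, 5, 2, 9, 1, 8, 4, 3]

Answer: no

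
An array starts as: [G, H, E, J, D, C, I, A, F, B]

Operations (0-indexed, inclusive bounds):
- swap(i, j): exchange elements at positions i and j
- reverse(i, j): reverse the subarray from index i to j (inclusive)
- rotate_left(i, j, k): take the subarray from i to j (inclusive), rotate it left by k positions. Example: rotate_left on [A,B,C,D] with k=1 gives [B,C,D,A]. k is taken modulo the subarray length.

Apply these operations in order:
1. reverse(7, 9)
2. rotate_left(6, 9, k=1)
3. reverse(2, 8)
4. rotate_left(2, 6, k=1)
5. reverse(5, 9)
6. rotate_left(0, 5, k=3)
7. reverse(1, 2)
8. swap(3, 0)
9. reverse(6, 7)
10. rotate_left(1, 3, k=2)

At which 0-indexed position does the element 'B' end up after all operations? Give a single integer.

After 1 (reverse(7, 9)): [G, H, E, J, D, C, I, B, F, A]
After 2 (rotate_left(6, 9, k=1)): [G, H, E, J, D, C, B, F, A, I]
After 3 (reverse(2, 8)): [G, H, A, F, B, C, D, J, E, I]
After 4 (rotate_left(2, 6, k=1)): [G, H, F, B, C, D, A, J, E, I]
After 5 (reverse(5, 9)): [G, H, F, B, C, I, E, J, A, D]
After 6 (rotate_left(0, 5, k=3)): [B, C, I, G, H, F, E, J, A, D]
After 7 (reverse(1, 2)): [B, I, C, G, H, F, E, J, A, D]
After 8 (swap(3, 0)): [G, I, C, B, H, F, E, J, A, D]
After 9 (reverse(6, 7)): [G, I, C, B, H, F, J, E, A, D]
After 10 (rotate_left(1, 3, k=2)): [G, B, I, C, H, F, J, E, A, D]

Answer: 1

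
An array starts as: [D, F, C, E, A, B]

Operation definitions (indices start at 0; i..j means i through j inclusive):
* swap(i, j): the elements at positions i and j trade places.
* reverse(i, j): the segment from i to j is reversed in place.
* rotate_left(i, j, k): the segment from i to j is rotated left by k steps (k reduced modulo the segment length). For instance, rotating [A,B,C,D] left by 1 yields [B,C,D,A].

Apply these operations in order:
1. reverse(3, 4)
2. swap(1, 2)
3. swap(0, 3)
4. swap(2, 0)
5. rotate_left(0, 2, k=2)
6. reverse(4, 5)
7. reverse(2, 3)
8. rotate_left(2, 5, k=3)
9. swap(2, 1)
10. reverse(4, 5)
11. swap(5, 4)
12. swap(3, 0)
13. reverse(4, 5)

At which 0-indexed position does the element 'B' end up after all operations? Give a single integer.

Answer: 4

Derivation:
After 1 (reverse(3, 4)): [D, F, C, A, E, B]
After 2 (swap(1, 2)): [D, C, F, A, E, B]
After 3 (swap(0, 3)): [A, C, F, D, E, B]
After 4 (swap(2, 0)): [F, C, A, D, E, B]
After 5 (rotate_left(0, 2, k=2)): [A, F, C, D, E, B]
After 6 (reverse(4, 5)): [A, F, C, D, B, E]
After 7 (reverse(2, 3)): [A, F, D, C, B, E]
After 8 (rotate_left(2, 5, k=3)): [A, F, E, D, C, B]
After 9 (swap(2, 1)): [A, E, F, D, C, B]
After 10 (reverse(4, 5)): [A, E, F, D, B, C]
After 11 (swap(5, 4)): [A, E, F, D, C, B]
After 12 (swap(3, 0)): [D, E, F, A, C, B]
After 13 (reverse(4, 5)): [D, E, F, A, B, C]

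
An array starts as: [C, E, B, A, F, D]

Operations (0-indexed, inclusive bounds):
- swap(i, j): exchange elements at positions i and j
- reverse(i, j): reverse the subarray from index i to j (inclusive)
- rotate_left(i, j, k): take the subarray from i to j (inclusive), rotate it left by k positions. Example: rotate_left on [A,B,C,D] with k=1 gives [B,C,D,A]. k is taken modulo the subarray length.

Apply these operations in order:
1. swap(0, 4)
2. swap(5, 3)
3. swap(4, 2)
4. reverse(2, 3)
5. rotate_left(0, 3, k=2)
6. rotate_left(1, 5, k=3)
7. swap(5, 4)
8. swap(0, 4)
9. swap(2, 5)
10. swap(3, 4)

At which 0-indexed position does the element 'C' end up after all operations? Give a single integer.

Answer: 4

Derivation:
After 1 (swap(0, 4)): [F, E, B, A, C, D]
After 2 (swap(5, 3)): [F, E, B, D, C, A]
After 3 (swap(4, 2)): [F, E, C, D, B, A]
After 4 (reverse(2, 3)): [F, E, D, C, B, A]
After 5 (rotate_left(0, 3, k=2)): [D, C, F, E, B, A]
After 6 (rotate_left(1, 5, k=3)): [D, B, A, C, F, E]
After 7 (swap(5, 4)): [D, B, A, C, E, F]
After 8 (swap(0, 4)): [E, B, A, C, D, F]
After 9 (swap(2, 5)): [E, B, F, C, D, A]
After 10 (swap(3, 4)): [E, B, F, D, C, A]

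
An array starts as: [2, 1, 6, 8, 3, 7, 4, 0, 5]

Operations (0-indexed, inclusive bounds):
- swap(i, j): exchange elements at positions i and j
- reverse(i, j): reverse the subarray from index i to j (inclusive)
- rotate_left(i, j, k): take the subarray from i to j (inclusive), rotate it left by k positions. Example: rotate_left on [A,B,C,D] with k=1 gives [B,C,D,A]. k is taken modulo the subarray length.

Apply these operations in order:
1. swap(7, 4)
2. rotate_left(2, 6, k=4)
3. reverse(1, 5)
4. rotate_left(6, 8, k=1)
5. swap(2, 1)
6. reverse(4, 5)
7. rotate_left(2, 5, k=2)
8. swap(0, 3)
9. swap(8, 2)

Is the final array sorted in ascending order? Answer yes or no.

After 1 (swap(7, 4)): [2, 1, 6, 8, 0, 7, 4, 3, 5]
After 2 (rotate_left(2, 6, k=4)): [2, 1, 4, 6, 8, 0, 7, 3, 5]
After 3 (reverse(1, 5)): [2, 0, 8, 6, 4, 1, 7, 3, 5]
After 4 (rotate_left(6, 8, k=1)): [2, 0, 8, 6, 4, 1, 3, 5, 7]
After 5 (swap(2, 1)): [2, 8, 0, 6, 4, 1, 3, 5, 7]
After 6 (reverse(4, 5)): [2, 8, 0, 6, 1, 4, 3, 5, 7]
After 7 (rotate_left(2, 5, k=2)): [2, 8, 1, 4, 0, 6, 3, 5, 7]
After 8 (swap(0, 3)): [4, 8, 1, 2, 0, 6, 3, 5, 7]
After 9 (swap(8, 2)): [4, 8, 7, 2, 0, 6, 3, 5, 1]

Answer: no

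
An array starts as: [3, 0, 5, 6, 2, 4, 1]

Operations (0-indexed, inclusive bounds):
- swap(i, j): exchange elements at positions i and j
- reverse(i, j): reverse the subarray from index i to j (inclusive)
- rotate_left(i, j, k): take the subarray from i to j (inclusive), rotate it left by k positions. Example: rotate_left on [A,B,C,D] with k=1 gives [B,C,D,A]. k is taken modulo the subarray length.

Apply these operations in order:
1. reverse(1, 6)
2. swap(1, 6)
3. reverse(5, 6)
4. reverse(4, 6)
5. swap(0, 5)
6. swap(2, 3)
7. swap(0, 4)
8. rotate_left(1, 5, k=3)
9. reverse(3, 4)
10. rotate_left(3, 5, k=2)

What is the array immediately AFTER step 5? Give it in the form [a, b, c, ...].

After 1 (reverse(1, 6)): [3, 1, 4, 2, 6, 5, 0]
After 2 (swap(1, 6)): [3, 0, 4, 2, 6, 5, 1]
After 3 (reverse(5, 6)): [3, 0, 4, 2, 6, 1, 5]
After 4 (reverse(4, 6)): [3, 0, 4, 2, 5, 1, 6]
After 5 (swap(0, 5)): [1, 0, 4, 2, 5, 3, 6]

Answer: [1, 0, 4, 2, 5, 3, 6]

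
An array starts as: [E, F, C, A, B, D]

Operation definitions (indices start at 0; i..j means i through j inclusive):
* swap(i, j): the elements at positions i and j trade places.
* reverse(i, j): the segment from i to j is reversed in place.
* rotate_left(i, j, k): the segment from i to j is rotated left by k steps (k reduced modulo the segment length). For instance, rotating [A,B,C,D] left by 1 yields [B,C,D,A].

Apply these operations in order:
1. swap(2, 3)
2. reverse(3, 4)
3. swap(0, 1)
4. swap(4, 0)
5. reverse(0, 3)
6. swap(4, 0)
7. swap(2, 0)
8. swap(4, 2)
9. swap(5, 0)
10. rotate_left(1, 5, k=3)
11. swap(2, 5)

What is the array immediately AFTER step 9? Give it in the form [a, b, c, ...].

Answer: [D, A, B, C, F, E]

Derivation:
After 1 (swap(2, 3)): [E, F, A, C, B, D]
After 2 (reverse(3, 4)): [E, F, A, B, C, D]
After 3 (swap(0, 1)): [F, E, A, B, C, D]
After 4 (swap(4, 0)): [C, E, A, B, F, D]
After 5 (reverse(0, 3)): [B, A, E, C, F, D]
After 6 (swap(4, 0)): [F, A, E, C, B, D]
After 7 (swap(2, 0)): [E, A, F, C, B, D]
After 8 (swap(4, 2)): [E, A, B, C, F, D]
After 9 (swap(5, 0)): [D, A, B, C, F, E]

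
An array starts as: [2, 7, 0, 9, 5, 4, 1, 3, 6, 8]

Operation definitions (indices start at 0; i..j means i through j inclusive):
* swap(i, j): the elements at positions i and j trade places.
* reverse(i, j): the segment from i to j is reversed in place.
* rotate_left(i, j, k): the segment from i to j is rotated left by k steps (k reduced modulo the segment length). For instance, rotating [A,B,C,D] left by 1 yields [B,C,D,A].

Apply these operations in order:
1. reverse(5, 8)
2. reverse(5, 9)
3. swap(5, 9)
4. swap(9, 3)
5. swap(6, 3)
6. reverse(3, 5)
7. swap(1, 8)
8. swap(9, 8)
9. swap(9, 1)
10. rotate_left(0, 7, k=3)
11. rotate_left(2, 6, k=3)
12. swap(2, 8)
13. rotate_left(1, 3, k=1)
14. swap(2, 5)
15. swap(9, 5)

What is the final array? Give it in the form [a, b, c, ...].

Answer: [6, 9, 8, 5, 4, 3, 1, 0, 2, 7]

Derivation:
After 1 (reverse(5, 8)): [2, 7, 0, 9, 5, 6, 3, 1, 4, 8]
After 2 (reverse(5, 9)): [2, 7, 0, 9, 5, 8, 4, 1, 3, 6]
After 3 (swap(5, 9)): [2, 7, 0, 9, 5, 6, 4, 1, 3, 8]
After 4 (swap(9, 3)): [2, 7, 0, 8, 5, 6, 4, 1, 3, 9]
After 5 (swap(6, 3)): [2, 7, 0, 4, 5, 6, 8, 1, 3, 9]
After 6 (reverse(3, 5)): [2, 7, 0, 6, 5, 4, 8, 1, 3, 9]
After 7 (swap(1, 8)): [2, 3, 0, 6, 5, 4, 8, 1, 7, 9]
After 8 (swap(9, 8)): [2, 3, 0, 6, 5, 4, 8, 1, 9, 7]
After 9 (swap(9, 1)): [2, 7, 0, 6, 5, 4, 8, 1, 9, 3]
After 10 (rotate_left(0, 7, k=3)): [6, 5, 4, 8, 1, 2, 7, 0, 9, 3]
After 11 (rotate_left(2, 6, k=3)): [6, 5, 2, 7, 4, 8, 1, 0, 9, 3]
After 12 (swap(2, 8)): [6, 5, 9, 7, 4, 8, 1, 0, 2, 3]
After 13 (rotate_left(1, 3, k=1)): [6, 9, 7, 5, 4, 8, 1, 0, 2, 3]
After 14 (swap(2, 5)): [6, 9, 8, 5, 4, 7, 1, 0, 2, 3]
After 15 (swap(9, 5)): [6, 9, 8, 5, 4, 3, 1, 0, 2, 7]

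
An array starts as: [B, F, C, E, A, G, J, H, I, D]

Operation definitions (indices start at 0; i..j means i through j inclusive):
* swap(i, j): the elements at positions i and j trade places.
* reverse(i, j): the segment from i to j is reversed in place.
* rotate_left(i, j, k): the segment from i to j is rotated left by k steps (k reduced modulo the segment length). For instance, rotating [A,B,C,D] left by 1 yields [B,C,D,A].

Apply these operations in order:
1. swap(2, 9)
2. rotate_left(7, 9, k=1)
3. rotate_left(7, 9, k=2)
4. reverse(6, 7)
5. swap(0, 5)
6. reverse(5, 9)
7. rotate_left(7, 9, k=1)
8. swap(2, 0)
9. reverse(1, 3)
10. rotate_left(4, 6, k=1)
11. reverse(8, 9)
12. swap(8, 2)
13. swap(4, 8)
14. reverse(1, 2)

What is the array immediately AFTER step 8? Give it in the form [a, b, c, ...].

Answer: [D, F, G, E, A, C, I, H, B, J]

Derivation:
After 1 (swap(2, 9)): [B, F, D, E, A, G, J, H, I, C]
After 2 (rotate_left(7, 9, k=1)): [B, F, D, E, A, G, J, I, C, H]
After 3 (rotate_left(7, 9, k=2)): [B, F, D, E, A, G, J, H, I, C]
After 4 (reverse(6, 7)): [B, F, D, E, A, G, H, J, I, C]
After 5 (swap(0, 5)): [G, F, D, E, A, B, H, J, I, C]
After 6 (reverse(5, 9)): [G, F, D, E, A, C, I, J, H, B]
After 7 (rotate_left(7, 9, k=1)): [G, F, D, E, A, C, I, H, B, J]
After 8 (swap(2, 0)): [D, F, G, E, A, C, I, H, B, J]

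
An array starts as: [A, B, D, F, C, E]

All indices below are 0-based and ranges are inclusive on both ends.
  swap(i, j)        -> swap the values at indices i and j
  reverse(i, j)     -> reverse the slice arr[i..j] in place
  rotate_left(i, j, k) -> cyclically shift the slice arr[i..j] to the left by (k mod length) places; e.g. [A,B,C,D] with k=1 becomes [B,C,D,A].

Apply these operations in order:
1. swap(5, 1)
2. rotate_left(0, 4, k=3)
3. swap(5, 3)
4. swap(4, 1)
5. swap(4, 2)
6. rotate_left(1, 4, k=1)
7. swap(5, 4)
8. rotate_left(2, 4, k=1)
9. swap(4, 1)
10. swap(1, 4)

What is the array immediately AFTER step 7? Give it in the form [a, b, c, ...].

After 1 (swap(5, 1)): [A, E, D, F, C, B]
After 2 (rotate_left(0, 4, k=3)): [F, C, A, E, D, B]
After 3 (swap(5, 3)): [F, C, A, B, D, E]
After 4 (swap(4, 1)): [F, D, A, B, C, E]
After 5 (swap(4, 2)): [F, D, C, B, A, E]
After 6 (rotate_left(1, 4, k=1)): [F, C, B, A, D, E]
After 7 (swap(5, 4)): [F, C, B, A, E, D]

Answer: [F, C, B, A, E, D]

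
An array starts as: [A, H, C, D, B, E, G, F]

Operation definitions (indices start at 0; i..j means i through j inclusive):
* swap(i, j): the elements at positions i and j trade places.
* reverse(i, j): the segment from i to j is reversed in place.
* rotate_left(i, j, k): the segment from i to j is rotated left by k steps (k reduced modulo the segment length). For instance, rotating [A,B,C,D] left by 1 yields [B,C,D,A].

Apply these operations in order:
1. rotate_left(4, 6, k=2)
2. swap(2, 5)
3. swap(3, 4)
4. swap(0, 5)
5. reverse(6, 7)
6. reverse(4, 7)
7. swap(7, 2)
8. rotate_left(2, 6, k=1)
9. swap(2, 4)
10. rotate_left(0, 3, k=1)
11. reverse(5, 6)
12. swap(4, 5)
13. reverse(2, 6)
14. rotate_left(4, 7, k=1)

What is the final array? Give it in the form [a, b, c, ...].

Answer: [H, F, A, G, C, E, B, D]

Derivation:
After 1 (rotate_left(4, 6, k=2)): [A, H, C, D, G, B, E, F]
After 2 (swap(2, 5)): [A, H, B, D, G, C, E, F]
After 3 (swap(3, 4)): [A, H, B, G, D, C, E, F]
After 4 (swap(0, 5)): [C, H, B, G, D, A, E, F]
After 5 (reverse(6, 7)): [C, H, B, G, D, A, F, E]
After 6 (reverse(4, 7)): [C, H, B, G, E, F, A, D]
After 7 (swap(7, 2)): [C, H, D, G, E, F, A, B]
After 8 (rotate_left(2, 6, k=1)): [C, H, G, E, F, A, D, B]
After 9 (swap(2, 4)): [C, H, F, E, G, A, D, B]
After 10 (rotate_left(0, 3, k=1)): [H, F, E, C, G, A, D, B]
After 11 (reverse(5, 6)): [H, F, E, C, G, D, A, B]
After 12 (swap(4, 5)): [H, F, E, C, D, G, A, B]
After 13 (reverse(2, 6)): [H, F, A, G, D, C, E, B]
After 14 (rotate_left(4, 7, k=1)): [H, F, A, G, C, E, B, D]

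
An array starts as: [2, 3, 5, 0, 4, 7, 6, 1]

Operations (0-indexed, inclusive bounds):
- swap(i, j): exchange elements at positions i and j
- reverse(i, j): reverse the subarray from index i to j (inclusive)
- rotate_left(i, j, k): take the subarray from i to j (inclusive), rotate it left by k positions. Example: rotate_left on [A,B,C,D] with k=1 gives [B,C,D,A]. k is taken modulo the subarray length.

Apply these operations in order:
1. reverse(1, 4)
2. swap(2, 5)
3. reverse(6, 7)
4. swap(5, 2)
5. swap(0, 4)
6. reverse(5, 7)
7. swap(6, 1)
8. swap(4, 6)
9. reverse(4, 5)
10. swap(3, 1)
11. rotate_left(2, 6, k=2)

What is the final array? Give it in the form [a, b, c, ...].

Answer: [3, 5, 6, 4, 2, 0, 1, 7]

Derivation:
After 1 (reverse(1, 4)): [2, 4, 0, 5, 3, 7, 6, 1]
After 2 (swap(2, 5)): [2, 4, 7, 5, 3, 0, 6, 1]
After 3 (reverse(6, 7)): [2, 4, 7, 5, 3, 0, 1, 6]
After 4 (swap(5, 2)): [2, 4, 0, 5, 3, 7, 1, 6]
After 5 (swap(0, 4)): [3, 4, 0, 5, 2, 7, 1, 6]
After 6 (reverse(5, 7)): [3, 4, 0, 5, 2, 6, 1, 7]
After 7 (swap(6, 1)): [3, 1, 0, 5, 2, 6, 4, 7]
After 8 (swap(4, 6)): [3, 1, 0, 5, 4, 6, 2, 7]
After 9 (reverse(4, 5)): [3, 1, 0, 5, 6, 4, 2, 7]
After 10 (swap(3, 1)): [3, 5, 0, 1, 6, 4, 2, 7]
After 11 (rotate_left(2, 6, k=2)): [3, 5, 6, 4, 2, 0, 1, 7]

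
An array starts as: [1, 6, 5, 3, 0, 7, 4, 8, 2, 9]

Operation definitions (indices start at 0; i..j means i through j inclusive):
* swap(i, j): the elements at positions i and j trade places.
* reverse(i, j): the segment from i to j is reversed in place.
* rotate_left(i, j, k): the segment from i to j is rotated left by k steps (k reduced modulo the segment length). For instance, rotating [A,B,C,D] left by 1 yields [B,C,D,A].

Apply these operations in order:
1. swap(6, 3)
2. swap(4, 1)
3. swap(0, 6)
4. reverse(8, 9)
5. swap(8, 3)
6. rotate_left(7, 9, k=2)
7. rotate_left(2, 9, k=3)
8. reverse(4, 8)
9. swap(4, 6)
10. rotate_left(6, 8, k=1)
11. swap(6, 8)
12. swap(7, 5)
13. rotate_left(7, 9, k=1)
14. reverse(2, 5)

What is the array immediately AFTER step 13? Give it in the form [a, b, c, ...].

Answer: [3, 0, 7, 1, 4, 2, 9, 8, 6, 5]

Derivation:
After 1 (swap(6, 3)): [1, 6, 5, 4, 0, 7, 3, 8, 2, 9]
After 2 (swap(4, 1)): [1, 0, 5, 4, 6, 7, 3, 8, 2, 9]
After 3 (swap(0, 6)): [3, 0, 5, 4, 6, 7, 1, 8, 2, 9]
After 4 (reverse(8, 9)): [3, 0, 5, 4, 6, 7, 1, 8, 9, 2]
After 5 (swap(8, 3)): [3, 0, 5, 9, 6, 7, 1, 8, 4, 2]
After 6 (rotate_left(7, 9, k=2)): [3, 0, 5, 9, 6, 7, 1, 2, 8, 4]
After 7 (rotate_left(2, 9, k=3)): [3, 0, 7, 1, 2, 8, 4, 5, 9, 6]
After 8 (reverse(4, 8)): [3, 0, 7, 1, 9, 5, 4, 8, 2, 6]
After 9 (swap(4, 6)): [3, 0, 7, 1, 4, 5, 9, 8, 2, 6]
After 10 (rotate_left(6, 8, k=1)): [3, 0, 7, 1, 4, 5, 8, 2, 9, 6]
After 11 (swap(6, 8)): [3, 0, 7, 1, 4, 5, 9, 2, 8, 6]
After 12 (swap(7, 5)): [3, 0, 7, 1, 4, 2, 9, 5, 8, 6]
After 13 (rotate_left(7, 9, k=1)): [3, 0, 7, 1, 4, 2, 9, 8, 6, 5]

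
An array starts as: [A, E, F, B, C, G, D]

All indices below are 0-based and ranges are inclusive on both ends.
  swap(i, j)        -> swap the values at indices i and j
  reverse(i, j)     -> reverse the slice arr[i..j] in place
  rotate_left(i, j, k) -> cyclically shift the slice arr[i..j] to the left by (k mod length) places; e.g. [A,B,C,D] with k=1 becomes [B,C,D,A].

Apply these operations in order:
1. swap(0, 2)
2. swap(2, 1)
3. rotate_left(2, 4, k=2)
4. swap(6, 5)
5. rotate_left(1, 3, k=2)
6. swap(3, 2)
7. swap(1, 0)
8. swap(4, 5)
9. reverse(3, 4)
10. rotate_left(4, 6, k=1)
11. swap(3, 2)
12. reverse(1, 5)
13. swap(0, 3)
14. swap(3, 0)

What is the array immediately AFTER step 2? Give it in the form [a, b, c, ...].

Answer: [F, A, E, B, C, G, D]

Derivation:
After 1 (swap(0, 2)): [F, E, A, B, C, G, D]
After 2 (swap(2, 1)): [F, A, E, B, C, G, D]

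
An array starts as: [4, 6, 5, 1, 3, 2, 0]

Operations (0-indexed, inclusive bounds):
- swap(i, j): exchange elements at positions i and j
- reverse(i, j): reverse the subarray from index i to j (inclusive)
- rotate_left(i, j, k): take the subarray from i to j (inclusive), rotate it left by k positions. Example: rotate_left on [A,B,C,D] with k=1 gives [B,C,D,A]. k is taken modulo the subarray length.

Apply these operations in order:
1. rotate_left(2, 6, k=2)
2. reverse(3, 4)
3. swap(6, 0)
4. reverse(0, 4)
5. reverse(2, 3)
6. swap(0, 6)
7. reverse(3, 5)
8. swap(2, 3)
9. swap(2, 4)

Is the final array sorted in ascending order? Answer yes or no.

After 1 (rotate_left(2, 6, k=2)): [4, 6, 3, 2, 0, 5, 1]
After 2 (reverse(3, 4)): [4, 6, 3, 0, 2, 5, 1]
After 3 (swap(6, 0)): [1, 6, 3, 0, 2, 5, 4]
After 4 (reverse(0, 4)): [2, 0, 3, 6, 1, 5, 4]
After 5 (reverse(2, 3)): [2, 0, 6, 3, 1, 5, 4]
After 6 (swap(0, 6)): [4, 0, 6, 3, 1, 5, 2]
After 7 (reverse(3, 5)): [4, 0, 6, 5, 1, 3, 2]
After 8 (swap(2, 3)): [4, 0, 5, 6, 1, 3, 2]
After 9 (swap(2, 4)): [4, 0, 1, 6, 5, 3, 2]

Answer: no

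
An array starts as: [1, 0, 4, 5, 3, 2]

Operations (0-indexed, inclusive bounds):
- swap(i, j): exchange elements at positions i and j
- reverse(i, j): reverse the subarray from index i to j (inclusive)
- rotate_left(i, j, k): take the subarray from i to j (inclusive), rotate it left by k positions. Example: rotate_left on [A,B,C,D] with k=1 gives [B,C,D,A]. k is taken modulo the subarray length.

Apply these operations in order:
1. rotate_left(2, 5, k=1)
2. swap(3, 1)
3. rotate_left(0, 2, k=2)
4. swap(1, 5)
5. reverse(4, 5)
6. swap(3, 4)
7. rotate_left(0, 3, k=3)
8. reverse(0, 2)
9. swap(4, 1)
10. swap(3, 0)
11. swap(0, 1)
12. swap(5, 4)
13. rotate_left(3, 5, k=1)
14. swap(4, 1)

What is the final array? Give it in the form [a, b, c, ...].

Answer: [0, 5, 1, 2, 3, 4]

Derivation:
After 1 (rotate_left(2, 5, k=1)): [1, 0, 5, 3, 2, 4]
After 2 (swap(3, 1)): [1, 3, 5, 0, 2, 4]
After 3 (rotate_left(0, 2, k=2)): [5, 1, 3, 0, 2, 4]
After 4 (swap(1, 5)): [5, 4, 3, 0, 2, 1]
After 5 (reverse(4, 5)): [5, 4, 3, 0, 1, 2]
After 6 (swap(3, 4)): [5, 4, 3, 1, 0, 2]
After 7 (rotate_left(0, 3, k=3)): [1, 5, 4, 3, 0, 2]
After 8 (reverse(0, 2)): [4, 5, 1, 3, 0, 2]
After 9 (swap(4, 1)): [4, 0, 1, 3, 5, 2]
After 10 (swap(3, 0)): [3, 0, 1, 4, 5, 2]
After 11 (swap(0, 1)): [0, 3, 1, 4, 5, 2]
After 12 (swap(5, 4)): [0, 3, 1, 4, 2, 5]
After 13 (rotate_left(3, 5, k=1)): [0, 3, 1, 2, 5, 4]
After 14 (swap(4, 1)): [0, 5, 1, 2, 3, 4]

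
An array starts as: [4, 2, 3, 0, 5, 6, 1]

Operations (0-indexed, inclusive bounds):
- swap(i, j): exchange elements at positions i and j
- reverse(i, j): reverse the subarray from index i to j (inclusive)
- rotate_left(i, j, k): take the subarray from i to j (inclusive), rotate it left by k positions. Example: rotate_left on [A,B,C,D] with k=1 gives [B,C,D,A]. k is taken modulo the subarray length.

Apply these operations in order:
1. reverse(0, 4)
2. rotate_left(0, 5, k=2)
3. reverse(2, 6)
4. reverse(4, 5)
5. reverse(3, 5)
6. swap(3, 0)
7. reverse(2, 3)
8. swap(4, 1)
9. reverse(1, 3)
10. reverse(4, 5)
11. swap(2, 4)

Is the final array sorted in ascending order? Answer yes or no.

After 1 (reverse(0, 4)): [5, 0, 3, 2, 4, 6, 1]
After 2 (rotate_left(0, 5, k=2)): [3, 2, 4, 6, 5, 0, 1]
After 3 (reverse(2, 6)): [3, 2, 1, 0, 5, 6, 4]
After 4 (reverse(4, 5)): [3, 2, 1, 0, 6, 5, 4]
After 5 (reverse(3, 5)): [3, 2, 1, 5, 6, 0, 4]
After 6 (swap(3, 0)): [5, 2, 1, 3, 6, 0, 4]
After 7 (reverse(2, 3)): [5, 2, 3, 1, 6, 0, 4]
After 8 (swap(4, 1)): [5, 6, 3, 1, 2, 0, 4]
After 9 (reverse(1, 3)): [5, 1, 3, 6, 2, 0, 4]
After 10 (reverse(4, 5)): [5, 1, 3, 6, 0, 2, 4]
After 11 (swap(2, 4)): [5, 1, 0, 6, 3, 2, 4]

Answer: no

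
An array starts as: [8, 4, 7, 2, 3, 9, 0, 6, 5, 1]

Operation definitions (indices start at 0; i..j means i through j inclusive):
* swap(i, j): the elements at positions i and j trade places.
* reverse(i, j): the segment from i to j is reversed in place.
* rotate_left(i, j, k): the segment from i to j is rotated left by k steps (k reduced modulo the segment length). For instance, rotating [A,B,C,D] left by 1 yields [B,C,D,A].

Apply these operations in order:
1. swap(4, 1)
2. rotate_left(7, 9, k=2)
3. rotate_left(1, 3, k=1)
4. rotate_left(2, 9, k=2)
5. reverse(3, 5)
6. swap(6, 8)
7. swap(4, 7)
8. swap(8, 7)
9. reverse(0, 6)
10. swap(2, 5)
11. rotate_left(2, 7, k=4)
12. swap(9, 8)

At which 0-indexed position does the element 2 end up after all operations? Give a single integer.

After 1 (swap(4, 1)): [8, 3, 7, 2, 4, 9, 0, 6, 5, 1]
After 2 (rotate_left(7, 9, k=2)): [8, 3, 7, 2, 4, 9, 0, 1, 6, 5]
After 3 (rotate_left(1, 3, k=1)): [8, 7, 2, 3, 4, 9, 0, 1, 6, 5]
After 4 (rotate_left(2, 9, k=2)): [8, 7, 4, 9, 0, 1, 6, 5, 2, 3]
After 5 (reverse(3, 5)): [8, 7, 4, 1, 0, 9, 6, 5, 2, 3]
After 6 (swap(6, 8)): [8, 7, 4, 1, 0, 9, 2, 5, 6, 3]
After 7 (swap(4, 7)): [8, 7, 4, 1, 5, 9, 2, 0, 6, 3]
After 8 (swap(8, 7)): [8, 7, 4, 1, 5, 9, 2, 6, 0, 3]
After 9 (reverse(0, 6)): [2, 9, 5, 1, 4, 7, 8, 6, 0, 3]
After 10 (swap(2, 5)): [2, 9, 7, 1, 4, 5, 8, 6, 0, 3]
After 11 (rotate_left(2, 7, k=4)): [2, 9, 8, 6, 7, 1, 4, 5, 0, 3]
After 12 (swap(9, 8)): [2, 9, 8, 6, 7, 1, 4, 5, 3, 0]

Answer: 0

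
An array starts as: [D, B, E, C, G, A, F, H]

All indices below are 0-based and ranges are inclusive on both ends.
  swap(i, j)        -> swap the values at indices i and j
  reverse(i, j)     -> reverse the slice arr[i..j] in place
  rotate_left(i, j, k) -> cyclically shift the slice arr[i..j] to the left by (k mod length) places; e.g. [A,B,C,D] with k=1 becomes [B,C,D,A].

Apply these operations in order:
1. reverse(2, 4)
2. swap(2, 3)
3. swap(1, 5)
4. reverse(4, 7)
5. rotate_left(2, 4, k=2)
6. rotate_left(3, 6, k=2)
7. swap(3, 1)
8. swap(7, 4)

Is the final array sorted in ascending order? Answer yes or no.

Answer: no

Derivation:
After 1 (reverse(2, 4)): [D, B, G, C, E, A, F, H]
After 2 (swap(2, 3)): [D, B, C, G, E, A, F, H]
After 3 (swap(1, 5)): [D, A, C, G, E, B, F, H]
After 4 (reverse(4, 7)): [D, A, C, G, H, F, B, E]
After 5 (rotate_left(2, 4, k=2)): [D, A, H, C, G, F, B, E]
After 6 (rotate_left(3, 6, k=2)): [D, A, H, F, B, C, G, E]
After 7 (swap(3, 1)): [D, F, H, A, B, C, G, E]
After 8 (swap(7, 4)): [D, F, H, A, E, C, G, B]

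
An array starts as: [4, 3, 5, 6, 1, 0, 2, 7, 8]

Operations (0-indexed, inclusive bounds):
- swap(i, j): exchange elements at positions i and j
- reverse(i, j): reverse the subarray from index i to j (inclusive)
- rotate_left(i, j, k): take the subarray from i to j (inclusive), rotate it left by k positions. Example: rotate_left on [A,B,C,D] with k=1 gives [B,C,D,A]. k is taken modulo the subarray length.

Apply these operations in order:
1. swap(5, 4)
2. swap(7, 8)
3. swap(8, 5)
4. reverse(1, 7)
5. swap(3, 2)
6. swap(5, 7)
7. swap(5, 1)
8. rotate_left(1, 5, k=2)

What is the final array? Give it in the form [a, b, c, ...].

After 1 (swap(5, 4)): [4, 3, 5, 6, 0, 1, 2, 7, 8]
After 2 (swap(7, 8)): [4, 3, 5, 6, 0, 1, 2, 8, 7]
After 3 (swap(8, 5)): [4, 3, 5, 6, 0, 7, 2, 8, 1]
After 4 (reverse(1, 7)): [4, 8, 2, 7, 0, 6, 5, 3, 1]
After 5 (swap(3, 2)): [4, 8, 7, 2, 0, 6, 5, 3, 1]
After 6 (swap(5, 7)): [4, 8, 7, 2, 0, 3, 5, 6, 1]
After 7 (swap(5, 1)): [4, 3, 7, 2, 0, 8, 5, 6, 1]
After 8 (rotate_left(1, 5, k=2)): [4, 2, 0, 8, 3, 7, 5, 6, 1]

Answer: [4, 2, 0, 8, 3, 7, 5, 6, 1]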